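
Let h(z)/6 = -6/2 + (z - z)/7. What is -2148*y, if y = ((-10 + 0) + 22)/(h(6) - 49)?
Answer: 25776/67 ≈ 384.72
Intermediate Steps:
h(z) = -18 (h(z) = 6*(-6/2 + (z - z)/7) = 6*(-6*1/2 + 0*(1/7)) = 6*(-3 + 0) = 6*(-3) = -18)
y = -12/67 (y = ((-10 + 0) + 22)/(-18 - 49) = (-10 + 22)/(-67) = 12*(-1/67) = -12/67 ≈ -0.17910)
-2148*y = -2148*(-12/67) = 25776/67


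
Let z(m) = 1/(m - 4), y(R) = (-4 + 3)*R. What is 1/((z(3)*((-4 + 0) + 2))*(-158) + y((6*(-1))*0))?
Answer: -1/316 ≈ -0.0031646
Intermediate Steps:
y(R) = -R
z(m) = 1/(-4 + m)
1/((z(3)*((-4 + 0) + 2))*(-158) + y((6*(-1))*0)) = 1/((((-4 + 0) + 2)/(-4 + 3))*(-158) - 6*(-1)*0) = 1/(((-4 + 2)/(-1))*(-158) - (-6)*0) = 1/(-1*(-2)*(-158) - 1*0) = 1/(2*(-158) + 0) = 1/(-316 + 0) = 1/(-316) = -1/316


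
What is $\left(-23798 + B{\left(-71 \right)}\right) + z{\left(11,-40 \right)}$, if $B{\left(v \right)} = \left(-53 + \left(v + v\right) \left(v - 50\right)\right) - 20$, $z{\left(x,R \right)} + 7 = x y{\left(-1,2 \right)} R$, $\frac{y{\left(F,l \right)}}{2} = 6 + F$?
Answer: $-11096$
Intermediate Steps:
$y{\left(F,l \right)} = 12 + 2 F$ ($y{\left(F,l \right)} = 2 \left(6 + F\right) = 12 + 2 F$)
$z{\left(x,R \right)} = -7 + 10 R x$ ($z{\left(x,R \right)} = -7 + x \left(12 + 2 \left(-1\right)\right) R = -7 + x \left(12 - 2\right) R = -7 + x 10 R = -7 + 10 x R = -7 + 10 R x$)
$B{\left(v \right)} = -73 + 2 v \left(-50 + v\right)$ ($B{\left(v \right)} = \left(-53 + 2 v \left(-50 + v\right)\right) - 20 = -73 + 2 v \left(-50 + v\right)$)
$\left(-23798 + B{\left(-71 \right)}\right) + z{\left(11,-40 \right)} = \left(-23798 - \left(-7027 - 10082\right)\right) + \left(-7 + 10 \left(-40\right) 11\right) = \left(-23798 + \left(-73 + 7100 + 2 \cdot 5041\right)\right) - 4407 = \left(-23798 + \left(-73 + 7100 + 10082\right)\right) - 4407 = \left(-23798 + 17109\right) - 4407 = -6689 - 4407 = -11096$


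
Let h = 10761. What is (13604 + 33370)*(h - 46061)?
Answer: -1658182200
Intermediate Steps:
(13604 + 33370)*(h - 46061) = (13604 + 33370)*(10761 - 46061) = 46974*(-35300) = -1658182200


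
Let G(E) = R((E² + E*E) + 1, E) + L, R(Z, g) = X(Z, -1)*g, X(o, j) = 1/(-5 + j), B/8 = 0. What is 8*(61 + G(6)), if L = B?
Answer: 480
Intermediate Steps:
B = 0 (B = 8*0 = 0)
L = 0
R(Z, g) = -g/6 (R(Z, g) = g/(-5 - 1) = g/(-6) = -g/6)
G(E) = -E/6 (G(E) = -E/6 + 0 = -E/6)
8*(61 + G(6)) = 8*(61 - ⅙*6) = 8*(61 - 1) = 8*60 = 480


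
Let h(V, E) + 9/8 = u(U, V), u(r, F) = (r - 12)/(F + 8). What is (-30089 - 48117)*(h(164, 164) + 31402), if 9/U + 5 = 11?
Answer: -105596478410/43 ≈ -2.4557e+9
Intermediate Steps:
U = 3/2 (U = 9/(-5 + 11) = 9/6 = 9*(⅙) = 3/2 ≈ 1.5000)
u(r, F) = (-12 + r)/(8 + F)
h(V, E) = -9/8 - 21/(2*(8 + V)) (h(V, E) = -9/8 + (-12 + 3/2)/(8 + V) = -9/8 - 21/2/(8 + V) = -9/8 - 21/(2*(8 + V)))
(-30089 - 48117)*(h(164, 164) + 31402) = (-30089 - 48117)*(3*(-52 - 3*164)/(8*(8 + 164)) + 31402) = -78206*((3/8)*(-52 - 492)/172 + 31402) = -78206*((3/8)*(1/172)*(-544) + 31402) = -78206*(-51/43 + 31402) = -78206*1350235/43 = -105596478410/43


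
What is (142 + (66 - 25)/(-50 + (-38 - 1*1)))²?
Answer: 158684409/7921 ≈ 20033.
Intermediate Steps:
(142 + (66 - 25)/(-50 + (-38 - 1*1)))² = (142 + 41/(-50 + (-38 - 1)))² = (142 + 41/(-50 - 39))² = (142 + 41/(-89))² = (142 + 41*(-1/89))² = (142 - 41/89)² = (12597/89)² = 158684409/7921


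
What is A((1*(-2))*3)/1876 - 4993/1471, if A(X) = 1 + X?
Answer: -9374223/2759596 ≈ -3.3970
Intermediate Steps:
A((1*(-2))*3)/1876 - 4993/1471 = (1 + (1*(-2))*3)/1876 - 4993/1471 = (1 - 2*3)*(1/1876) - 4993*1/1471 = (1 - 6)*(1/1876) - 4993/1471 = -5*1/1876 - 4993/1471 = -5/1876 - 4993/1471 = -9374223/2759596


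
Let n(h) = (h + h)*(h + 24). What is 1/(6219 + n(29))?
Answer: 1/9293 ≈ 0.00010761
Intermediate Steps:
n(h) = 2*h*(24 + h) (n(h) = (2*h)*(24 + h) = 2*h*(24 + h))
1/(6219 + n(29)) = 1/(6219 + 2*29*(24 + 29)) = 1/(6219 + 2*29*53) = 1/(6219 + 3074) = 1/9293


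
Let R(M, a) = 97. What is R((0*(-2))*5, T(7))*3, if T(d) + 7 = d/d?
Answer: 291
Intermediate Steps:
T(d) = -6 (T(d) = -7 + d/d = -7 + 1 = -6)
R((0*(-2))*5, T(7))*3 = 97*3 = 291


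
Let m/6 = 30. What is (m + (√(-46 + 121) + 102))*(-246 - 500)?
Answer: -210372 - 3730*√3 ≈ -2.1683e+5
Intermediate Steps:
m = 180 (m = 6*30 = 180)
(m + (√(-46 + 121) + 102))*(-246 - 500) = (180 + (√(-46 + 121) + 102))*(-246 - 500) = (180 + (√75 + 102))*(-746) = (180 + (5*√3 + 102))*(-746) = (180 + (102 + 5*√3))*(-746) = (282 + 5*√3)*(-746) = -210372 - 3730*√3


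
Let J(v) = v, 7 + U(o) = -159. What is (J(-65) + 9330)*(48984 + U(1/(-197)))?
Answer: 452298770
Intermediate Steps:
U(o) = -166 (U(o) = -7 - 159 = -166)
(J(-65) + 9330)*(48984 + U(1/(-197))) = (-65 + 9330)*(48984 - 166) = 9265*48818 = 452298770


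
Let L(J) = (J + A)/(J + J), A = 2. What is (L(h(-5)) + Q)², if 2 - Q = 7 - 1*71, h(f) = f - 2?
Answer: 863041/196 ≈ 4403.3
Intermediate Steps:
h(f) = -2 + f
L(J) = (2 + J)/(2*J) (L(J) = (J + 2)/(J + J) = (2 + J)/((2*J)) = (2 + J)*(1/(2*J)) = (2 + J)/(2*J))
Q = 66 (Q = 2 - (7 - 1*71) = 2 - (7 - 71) = 2 - 1*(-64) = 2 + 64 = 66)
(L(h(-5)) + Q)² = ((2 + (-2 - 5))/(2*(-2 - 5)) + 66)² = ((½)*(2 - 7)/(-7) + 66)² = ((½)*(-⅐)*(-5) + 66)² = (5/14 + 66)² = (929/14)² = 863041/196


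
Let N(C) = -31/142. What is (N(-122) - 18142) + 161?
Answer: -2553333/142 ≈ -17981.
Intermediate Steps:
N(C) = -31/142 (N(C) = -31*1/142 = -31/142)
(N(-122) - 18142) + 161 = (-31/142 - 18142) + 161 = -2576195/142 + 161 = -2553333/142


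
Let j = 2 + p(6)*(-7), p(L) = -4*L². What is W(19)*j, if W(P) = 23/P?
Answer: 23230/19 ≈ 1222.6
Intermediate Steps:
j = 1010 (j = 2 - 4*6²*(-7) = 2 - 4*36*(-7) = 2 - 144*(-7) = 2 + 1008 = 1010)
W(19)*j = (23/19)*1010 = 23230/19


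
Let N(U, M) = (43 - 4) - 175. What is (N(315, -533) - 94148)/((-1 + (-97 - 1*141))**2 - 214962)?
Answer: 94284/157841 ≈ 0.59733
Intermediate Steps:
N(U, M) = -136 (N(U, M) = 39 - 175 = -136)
(N(315, -533) - 94148)/((-1 + (-97 - 1*141))**2 - 214962) = (-136 - 94148)/((-1 + (-97 - 1*141))**2 - 214962) = -94284/((-1 + (-97 - 141))**2 - 214962) = -94284/((-1 - 238)**2 - 214962) = -94284/((-239)**2 - 214962) = -94284/(57121 - 214962) = -94284/(-157841) = -94284*(-1/157841) = 94284/157841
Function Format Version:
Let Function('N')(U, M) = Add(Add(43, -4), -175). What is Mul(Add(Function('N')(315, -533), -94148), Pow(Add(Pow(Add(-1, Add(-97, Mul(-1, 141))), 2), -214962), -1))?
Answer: Rational(94284, 157841) ≈ 0.59733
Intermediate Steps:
Function('N')(U, M) = -136 (Function('N')(U, M) = Add(39, -175) = -136)
Mul(Add(Function('N')(315, -533), -94148), Pow(Add(Pow(Add(-1, Add(-97, Mul(-1, 141))), 2), -214962), -1)) = Mul(Add(-136, -94148), Pow(Add(Pow(Add(-1, Add(-97, Mul(-1, 141))), 2), -214962), -1)) = Mul(-94284, Pow(Add(Pow(Add(-1, Add(-97, -141)), 2), -214962), -1)) = Mul(-94284, Pow(Add(Pow(Add(-1, -238), 2), -214962), -1)) = Mul(-94284, Pow(Add(Pow(-239, 2), -214962), -1)) = Mul(-94284, Pow(Add(57121, -214962), -1)) = Mul(-94284, Pow(-157841, -1)) = Mul(-94284, Rational(-1, 157841)) = Rational(94284, 157841)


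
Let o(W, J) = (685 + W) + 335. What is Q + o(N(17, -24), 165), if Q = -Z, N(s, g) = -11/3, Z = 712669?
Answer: -2134958/3 ≈ -7.1165e+5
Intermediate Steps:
N(s, g) = -11/3 (N(s, g) = -11*1/3 = -11/3)
o(W, J) = 1020 + W
Q = -712669 (Q = -1*712669 = -712669)
Q + o(N(17, -24), 165) = -712669 + (1020 - 11/3) = -712669 + 3049/3 = -2134958/3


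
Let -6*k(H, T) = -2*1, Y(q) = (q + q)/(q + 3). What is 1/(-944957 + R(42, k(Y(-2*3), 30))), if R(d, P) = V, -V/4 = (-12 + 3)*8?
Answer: -1/944669 ≈ -1.0586e-6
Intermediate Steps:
Y(q) = 2*q/(3 + q) (Y(q) = (2*q)/(3 + q) = 2*q/(3 + q))
k(H, T) = ⅓ (k(H, T) = -(-1)/3 = -⅙*(-2) = ⅓)
V = 288 (V = -4*(-12 + 3)*8 = -(-36)*8 = -4*(-72) = 288)
R(d, P) = 288
1/(-944957 + R(42, k(Y(-2*3), 30))) = 1/(-944957 + 288) = 1/(-944669) = -1/944669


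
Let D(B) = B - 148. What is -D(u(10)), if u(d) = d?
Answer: 138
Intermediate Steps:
D(B) = -148 + B
-D(u(10)) = -(-148 + 10) = -1*(-138) = 138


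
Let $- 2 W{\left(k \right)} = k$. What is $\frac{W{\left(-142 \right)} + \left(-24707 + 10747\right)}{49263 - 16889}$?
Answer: $- \frac{13889}{32374} \approx -0.42902$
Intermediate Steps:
$W{\left(k \right)} = - \frac{k}{2}$
$\frac{W{\left(-142 \right)} + \left(-24707 + 10747\right)}{49263 - 16889} = \frac{\left(- \frac{1}{2}\right) \left(-142\right) + \left(-24707 + 10747\right)}{49263 - 16889} = \frac{71 - 13960}{32374} = \left(-13889\right) \frac{1}{32374} = - \frac{13889}{32374}$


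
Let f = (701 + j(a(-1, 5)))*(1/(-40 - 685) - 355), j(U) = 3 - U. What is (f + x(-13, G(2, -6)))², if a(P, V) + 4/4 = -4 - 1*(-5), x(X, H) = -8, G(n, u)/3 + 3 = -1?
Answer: 32832897851838016/525625 ≈ 6.2464e+10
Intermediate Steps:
G(n, u) = -12 (G(n, u) = -9 + 3*(-1) = -9 - 3 = -12)
a(P, V) = 0 (a(P, V) = -1 + (-4 - 1*(-5)) = -1 + (-4 + 5) = -1 + 1 = 0)
f = -181192704/725 (f = (701 + (3 - 1*0))*(1/(-40 - 685) - 355) = (701 + (3 + 0))*(1/(-725) - 355) = (701 + 3)*(-1/725 - 355) = 704*(-257376/725) = -181192704/725 ≈ -2.4992e+5)
(f + x(-13, G(2, -6)))² = (-181192704/725 - 8)² = (-181198504/725)² = 32832897851838016/525625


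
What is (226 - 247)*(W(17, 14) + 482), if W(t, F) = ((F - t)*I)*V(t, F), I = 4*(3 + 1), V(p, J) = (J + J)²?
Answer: 780150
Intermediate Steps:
V(p, J) = 4*J² (V(p, J) = (2*J)² = 4*J²)
I = 16 (I = 4*4 = 16)
W(t, F) = 4*F²*(-16*t + 16*F) (W(t, F) = ((F - t)*16)*(4*F²) = (-16*t + 16*F)*(4*F²) = 4*F²*(-16*t + 16*F))
(226 - 247)*(W(17, 14) + 482) = (226 - 247)*(64*14²*(14 - 1*17) + 482) = -21*(64*196*(14 - 17) + 482) = -21*(64*196*(-3) + 482) = -21*(-37632 + 482) = -21*(-37150) = 780150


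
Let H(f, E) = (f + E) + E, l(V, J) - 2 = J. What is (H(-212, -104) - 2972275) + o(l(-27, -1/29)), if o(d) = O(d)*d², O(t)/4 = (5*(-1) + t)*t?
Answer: -2102595880231/707281 ≈ -2.9728e+6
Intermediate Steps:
l(V, J) = 2 + J
O(t) = 4*t*(-5 + t) (O(t) = 4*((5*(-1) + t)*t) = 4*((-5 + t)*t) = 4*(t*(-5 + t)) = 4*t*(-5 + t))
H(f, E) = f + 2*E (H(f, E) = (E + f) + E = f + 2*E)
o(d) = 4*d³*(-5 + d) (o(d) = (4*d*(-5 + d))*d² = 4*d³*(-5 + d))
(H(-212, -104) - 2972275) + o(l(-27, -1/29)) = ((-212 + 2*(-104)) - 2972275) + 4*(2 - 1/29)³*(-5 + (2 - 1/29)) = ((-212 - 208) - 2972275) + 4*(2 - 1*1/29)³*(-5 + (2 - 1*1/29)) = (-420 - 2972275) + 4*(2 - 1/29)³*(-5 + (2 - 1/29)) = -2972695 + 4*(57/29)³*(-5 + 57/29) = -2972695 + 4*(185193/24389)*(-88/29) = -2972695 - 65187936/707281 = -2102595880231/707281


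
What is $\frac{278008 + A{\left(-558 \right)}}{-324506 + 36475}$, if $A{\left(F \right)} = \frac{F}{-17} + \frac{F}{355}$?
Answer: $- \frac{1677966884}{1738267085} \approx -0.96531$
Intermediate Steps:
$A{\left(F \right)} = - \frac{338 F}{6035}$ ($A{\left(F \right)} = F \left(- \frac{1}{17}\right) + F \frac{1}{355} = - \frac{F}{17} + \frac{F}{355} = - \frac{338 F}{6035}$)
$\frac{278008 + A{\left(-558 \right)}}{-324506 + 36475} = \frac{278008 - - \frac{188604}{6035}}{-324506 + 36475} = \frac{278008 + \frac{188604}{6035}}{-288031} = \frac{1677966884}{6035} \left(- \frac{1}{288031}\right) = - \frac{1677966884}{1738267085}$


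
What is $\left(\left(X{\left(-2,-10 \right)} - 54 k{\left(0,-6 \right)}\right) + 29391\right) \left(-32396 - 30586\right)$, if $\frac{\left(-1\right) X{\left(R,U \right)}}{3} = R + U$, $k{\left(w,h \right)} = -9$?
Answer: $-1883980566$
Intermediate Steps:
$X{\left(R,U \right)} = - 3 R - 3 U$ ($X{\left(R,U \right)} = - 3 \left(R + U\right) = - 3 R - 3 U$)
$\left(\left(X{\left(-2,-10 \right)} - 54 k{\left(0,-6 \right)}\right) + 29391\right) \left(-32396 - 30586\right) = \left(\left(\left(\left(-3\right) \left(-2\right) - -30\right) - -486\right) + 29391\right) \left(-32396 - 30586\right) = \left(\left(\left(6 + 30\right) + 486\right) + 29391\right) \left(-62982\right) = \left(\left(36 + 486\right) + 29391\right) \left(-62982\right) = \left(522 + 29391\right) \left(-62982\right) = 29913 \left(-62982\right) = -1883980566$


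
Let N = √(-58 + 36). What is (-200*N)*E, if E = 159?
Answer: -31800*I*√22 ≈ -1.4916e+5*I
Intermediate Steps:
N = I*√22 (N = √(-22) = I*√22 ≈ 4.6904*I)
(-200*N)*E = -200*I*√22*159 = -31800*I*√22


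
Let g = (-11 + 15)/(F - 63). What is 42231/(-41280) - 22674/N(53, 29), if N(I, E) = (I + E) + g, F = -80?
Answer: -22390093457/80647360 ≈ -277.63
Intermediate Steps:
g = -4/143 (g = (-11 + 15)/(-80 - 63) = 4/(-143) = 4*(-1/143) = -4/143 ≈ -0.027972)
N(I, E) = -4/143 + E + I (N(I, E) = (I + E) - 4/143 = (E + I) - 4/143 = -4/143 + E + I)
42231/(-41280) - 22674/N(53, 29) = 42231/(-41280) - 22674/(-4/143 + 29 + 53) = 42231*(-1/41280) - 22674/11722/143 = -14077/13760 - 22674*143/11722 = -14077/13760 - 1621191/5861 = -22390093457/80647360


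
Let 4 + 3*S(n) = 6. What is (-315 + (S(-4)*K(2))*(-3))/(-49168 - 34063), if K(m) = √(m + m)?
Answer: 319/83231 ≈ 0.0038327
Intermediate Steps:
S(n) = ⅔ (S(n) = -4/3 + (⅓)*6 = -4/3 + 2 = ⅔)
K(m) = √2*√m (K(m) = √(2*m) = √2*√m)
(-315 + (S(-4)*K(2))*(-3))/(-49168 - 34063) = (-315 + (2*(√2*√2)/3)*(-3))/(-49168 - 34063) = (-315 + ((⅔)*2)*(-3))/(-83231) = (-315 + (4/3)*(-3))*(-1/83231) = (-315 - 4)*(-1/83231) = -319*(-1/83231) = 319/83231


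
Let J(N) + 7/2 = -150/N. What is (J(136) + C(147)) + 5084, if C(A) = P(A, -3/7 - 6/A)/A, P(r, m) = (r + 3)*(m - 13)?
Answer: 827058999/163268 ≈ 5065.7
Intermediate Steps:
J(N) = -7/2 - 150/N
P(r, m) = (-13 + m)*(3 + r) (P(r, m) = (3 + r)*(-13 + m) = (-13 + m)*(3 + r))
C(A) = (-282/7 - 18/A - 13*A + A*(-3/7 - 6/A))/A (C(A) = (-39 - 13*A + 3*(-3/7 - 6/A) + (-3/7 - 6/A)*A)/A = (-39 - 13*A + (-9/7 - 18/A) + A*(-3/7 - 6/A))/A = (-282/7 - 18/A - 13*A + A*(-3/7 - 6/A))/A)
(J(136) + C(147)) + 5084 = ((-7/2 - 150/136) + (-94/7 - 18/147² - 324/7/147)) + 5084 = ((-7/2 - 150*1/136) + (-94/7 - 18*1/21609 - 324/7*1/147)) + 5084 = ((-7/2 - 75/68) + (-94/7 - 2/2401 - 108/343)) + 5084 = (-313/68 - 33000/2401) + 5084 = -2995513/163268 + 5084 = 827058999/163268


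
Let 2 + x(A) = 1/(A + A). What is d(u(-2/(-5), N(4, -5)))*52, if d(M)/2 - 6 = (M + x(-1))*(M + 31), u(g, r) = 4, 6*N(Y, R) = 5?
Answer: 6084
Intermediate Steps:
x(A) = -2 + 1/(2*A) (x(A) = -2 + 1/(A + A) = -2 + 1/(2*A))
N(Y, R) = ⅚ (N(Y, R) = (⅙)*5 = ⅚)
d(M) = 12 + 2*(31 + M)*(-5/2 + M) (d(M) = 12 + 2*((M + (-2 + (½)/(-1)))*(M + 31)) = 12 + 2*((M + (-2 + (½)*(-1)))*(31 + M)) = 12 + 2*((M + (-2 - ½))*(31 + M)) = 12 + 2*((M - 5/2)*(31 + M)) = 12 + 2*((-5/2 + M)*(31 + M)) = 12 + 2*((31 + M)*(-5/2 + M)) = 12 + 2*(31 + M)*(-5/2 + M))
d(u(-2/(-5), N(4, -5)))*52 = (-143 + 2*4² + 57*4)*52 = (-143 + 2*16 + 228)*52 = (-143 + 32 + 228)*52 = 117*52 = 6084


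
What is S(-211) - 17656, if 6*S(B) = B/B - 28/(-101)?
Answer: -3566469/202 ≈ -17656.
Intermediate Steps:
S(B) = 43/202 (S(B) = (B/B - 28/(-101))/6 = (1 - 28*(-1/101))/6 = (1 + 28/101)/6 = (⅙)*(129/101) = 43/202)
S(-211) - 17656 = 43/202 - 17656 = -3566469/202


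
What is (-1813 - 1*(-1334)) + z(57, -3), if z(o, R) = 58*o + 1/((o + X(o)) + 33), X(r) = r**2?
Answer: 9439354/3339 ≈ 2827.0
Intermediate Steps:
z(o, R) = 1/(33 + o + o**2) + 58*o (z(o, R) = 58*o + 1/((o + o**2) + 33) = 58*o + 1/(33 + o + o**2) = 1/(33 + o + o**2) + 58*o)
(-1813 - 1*(-1334)) + z(57, -3) = (-1813 - 1*(-1334)) + (1 + 58*57**2 + 58*57**3 + 1914*57)/(33 + 57 + 57**2) = (-1813 + 1334) + (1 + 58*3249 + 58*185193 + 109098)/(33 + 57 + 3249) = -479 + (1 + 188442 + 10741194 + 109098)/3339 = -479 + (1/3339)*11038735 = -479 + 11038735/3339 = 9439354/3339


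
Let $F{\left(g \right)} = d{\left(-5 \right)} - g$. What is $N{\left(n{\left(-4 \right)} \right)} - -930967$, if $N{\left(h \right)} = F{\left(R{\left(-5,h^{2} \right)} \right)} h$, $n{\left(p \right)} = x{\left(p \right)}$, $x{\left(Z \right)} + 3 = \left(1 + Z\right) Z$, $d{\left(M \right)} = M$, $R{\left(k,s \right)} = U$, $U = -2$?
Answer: $930940$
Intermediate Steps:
$R{\left(k,s \right)} = -2$
$F{\left(g \right)} = -5 - g$
$x{\left(Z \right)} = -3 + Z \left(1 + Z\right)$ ($x{\left(Z \right)} = -3 + \left(1 + Z\right) Z = -3 + Z \left(1 + Z\right)$)
$n{\left(p \right)} = -3 + p + p^{2}$
$N{\left(h \right)} = - 3 h$ ($N{\left(h \right)} = \left(-5 - -2\right) h = \left(-5 + 2\right) h = - 3 h$)
$N{\left(n{\left(-4 \right)} \right)} - -930967 = - 3 \left(-3 - 4 + \left(-4\right)^{2}\right) - -930967 = - 3 \left(-3 - 4 + 16\right) + 930967 = \left(-3\right) 9 + 930967 = -27 + 930967 = 930940$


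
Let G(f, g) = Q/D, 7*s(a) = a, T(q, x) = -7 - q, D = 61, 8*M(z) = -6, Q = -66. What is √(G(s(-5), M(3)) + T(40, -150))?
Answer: I*√178913/61 ≈ 6.9341*I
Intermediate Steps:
M(z) = -¾ (M(z) = (⅛)*(-6) = -¾)
s(a) = a/7
G(f, g) = -66/61
√(G(s(-5), M(3)) + T(40, -150)) = √(-66/61 + (-7 - 1*40)) = √(-66/61 + (-7 - 40)) = √(-66/61 - 47) = √(-2933/61) = I*√178913/61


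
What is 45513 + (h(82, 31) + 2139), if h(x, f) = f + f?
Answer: 47714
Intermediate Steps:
h(x, f) = 2*f
45513 + (h(82, 31) + 2139) = 45513 + (2*31 + 2139) = 45513 + (62 + 2139) = 45513 + 2201 = 47714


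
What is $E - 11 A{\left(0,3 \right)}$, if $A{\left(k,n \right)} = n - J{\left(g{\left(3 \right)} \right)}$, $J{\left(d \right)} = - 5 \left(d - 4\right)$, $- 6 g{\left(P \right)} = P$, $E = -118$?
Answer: $\frac{193}{2} \approx 96.5$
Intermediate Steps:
$g{\left(P \right)} = - \frac{P}{6}$
$J{\left(d \right)} = 20 - 5 d$ ($J{\left(d \right)} = - 5 \left(-4 + d\right) = 20 - 5 d$)
$A{\left(k,n \right)} = - \frac{45}{2} + n$ ($A{\left(k,n \right)} = n - \left(20 - 5 \left(\left(- \frac{1}{6}\right) 3\right)\right) = n - \left(20 - - \frac{5}{2}\right) = n - \left(20 + \frac{5}{2}\right) = n - \frac{45}{2} = - \frac{45}{2} + n$)
$E - 11 A{\left(0,3 \right)} = -118 - 11 \left(- \frac{45}{2} + 3\right) = -118 - - \frac{429}{2} = -118 + \frac{429}{2} = \frac{193}{2}$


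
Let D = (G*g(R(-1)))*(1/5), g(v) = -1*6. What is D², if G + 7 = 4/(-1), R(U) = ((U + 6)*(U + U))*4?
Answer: 4356/25 ≈ 174.24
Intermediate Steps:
R(U) = 8*U*(6 + U) (R(U) = ((6 + U)*(2*U))*4 = (2*U*(6 + U))*4 = 8*U*(6 + U))
G = -11 (G = -7 + 4/(-1) = -7 + 4*(-1) = -7 - 4 = -11)
g(v) = -6
D = 66/5 (D = (-11*(-6))*(1/5) = 66*(1*(⅕)) = 66*(⅕) = 66/5 ≈ 13.200)
D² = (66/5)² = 4356/25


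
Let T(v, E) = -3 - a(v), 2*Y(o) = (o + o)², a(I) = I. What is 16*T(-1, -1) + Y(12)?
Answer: 256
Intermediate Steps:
Y(o) = 2*o² (Y(o) = (o + o)²/2 = (2*o)²/2 = (4*o²)/2 = 2*o²)
T(v, E) = -3 - v
16*T(-1, -1) + Y(12) = 16*(-3 - 1*(-1)) + 2*12² = 16*(-3 + 1) + 2*144 = 16*(-2) + 288 = -32 + 288 = 256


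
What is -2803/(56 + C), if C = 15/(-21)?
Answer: -19621/387 ≈ -50.700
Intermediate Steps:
C = -5/7 (C = 15*(-1/21) = -5/7 ≈ -0.71429)
-2803/(56 + C) = -2803/(56 - 5/7) = -2803/(387/7) = (7/387)*(-2803) = -19621/387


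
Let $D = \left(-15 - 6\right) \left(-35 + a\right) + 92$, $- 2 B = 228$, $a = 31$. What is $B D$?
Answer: $-20064$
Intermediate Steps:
$B = -114$ ($B = \left(- \frac{1}{2}\right) 228 = -114$)
$D = 176$ ($D = \left(-15 - 6\right) \left(-35 + 31\right) + 92 = \left(-21\right) \left(-4\right) + 92 = 84 + 92 = 176$)
$B D = \left(-114\right) 176 = -20064$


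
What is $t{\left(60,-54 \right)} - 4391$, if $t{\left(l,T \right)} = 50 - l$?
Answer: $-4401$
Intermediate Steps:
$t{\left(60,-54 \right)} - 4391 = \left(50 - 60\right) - 4391 = -10 - 4391 = -4401$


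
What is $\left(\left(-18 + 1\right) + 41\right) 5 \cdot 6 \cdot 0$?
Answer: $0$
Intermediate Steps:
$\left(\left(-18 + 1\right) + 41\right) 5 \cdot 6 \cdot 0 = \left(-17 + 41\right) 30 \cdot 0 = 24 \cdot 0 = 0$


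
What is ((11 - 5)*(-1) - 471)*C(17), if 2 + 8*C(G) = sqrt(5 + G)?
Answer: 477/4 - 477*sqrt(22)/8 ≈ -160.42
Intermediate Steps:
C(G) = -1/4 + sqrt(5 + G)/8
((11 - 5)*(-1) - 471)*C(17) = ((11 - 5)*(-1) - 471)*(-1/4 + sqrt(5 + 17)/8) = (6*(-1) - 471)*(-1/4 + sqrt(22)/8) = (-6 - 471)*(-1/4 + sqrt(22)/8) = -477*(-1/4 + sqrt(22)/8) = 477/4 - 477*sqrt(22)/8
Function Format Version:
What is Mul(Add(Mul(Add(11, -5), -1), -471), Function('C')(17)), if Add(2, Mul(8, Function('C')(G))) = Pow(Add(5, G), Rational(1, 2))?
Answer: Add(Rational(477, 4), Mul(Rational(-477, 8), Pow(22, Rational(1, 2)))) ≈ -160.42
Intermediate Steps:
Function('C')(G) = Add(Rational(-1, 4), Mul(Rational(1, 8), Pow(Add(5, G), Rational(1, 2))))
Mul(Add(Mul(Add(11, -5), -1), -471), Function('C')(17)) = Mul(Add(Mul(Add(11, -5), -1), -471), Add(Rational(-1, 4), Mul(Rational(1, 8), Pow(Add(5, 17), Rational(1, 2))))) = Mul(Add(Mul(6, -1), -471), Add(Rational(-1, 4), Mul(Rational(1, 8), Pow(22, Rational(1, 2))))) = Mul(Add(-6, -471), Add(Rational(-1, 4), Mul(Rational(1, 8), Pow(22, Rational(1, 2))))) = Mul(-477, Add(Rational(-1, 4), Mul(Rational(1, 8), Pow(22, Rational(1, 2))))) = Add(Rational(477, 4), Mul(Rational(-477, 8), Pow(22, Rational(1, 2))))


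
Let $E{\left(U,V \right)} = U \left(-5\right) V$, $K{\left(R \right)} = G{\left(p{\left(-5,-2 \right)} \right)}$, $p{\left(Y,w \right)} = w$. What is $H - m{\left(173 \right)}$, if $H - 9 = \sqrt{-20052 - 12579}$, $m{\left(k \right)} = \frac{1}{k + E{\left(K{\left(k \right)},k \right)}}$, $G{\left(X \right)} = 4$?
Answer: $\frac{29584}{3287} + i \sqrt{32631} \approx 9.0003 + 180.64 i$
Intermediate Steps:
$K{\left(R \right)} = 4$
$E{\left(U,V \right)} = - 5 U V$
$m{\left(k \right)} = - \frac{1}{19 k}$ ($m{\left(k \right)} = \frac{1}{k - 20 k} = \frac{1}{\left(-19\right) k} = - \frac{1}{19 k}$)
$H = 9 + i \sqrt{32631}$ ($H = 9 + \sqrt{-20052 - 12579} = 9 + \sqrt{-32631} = 9 + i \sqrt{32631} \approx 9.0 + 180.64 i$)
$H - m{\left(173 \right)} = \left(9 + i \sqrt{32631}\right) - - \frac{1}{19 \cdot 173} = \left(9 + i \sqrt{32631}\right) - \left(- \frac{1}{19}\right) \frac{1}{173} = \left(9 + i \sqrt{32631}\right) - - \frac{1}{3287} = \left(9 + i \sqrt{32631}\right) + \frac{1}{3287} = \frac{29584}{3287} + i \sqrt{32631}$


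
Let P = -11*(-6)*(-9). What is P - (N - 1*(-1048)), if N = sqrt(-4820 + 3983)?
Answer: -1642 - 3*I*sqrt(93) ≈ -1642.0 - 28.931*I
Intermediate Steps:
P = -594 (P = 66*(-9) = -594)
N = 3*I*sqrt(93) (N = sqrt(-837) = 3*I*sqrt(93) ≈ 28.931*I)
P - (N - 1*(-1048)) = -594 - (3*I*sqrt(93) - 1*(-1048)) = -594 - (3*I*sqrt(93) + 1048) = -594 - (1048 + 3*I*sqrt(93)) = -594 + (-1048 - 3*I*sqrt(93)) = -1642 - 3*I*sqrt(93)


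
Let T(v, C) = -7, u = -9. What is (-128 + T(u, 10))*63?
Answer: -8505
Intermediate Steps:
(-128 + T(u, 10))*63 = (-128 - 7)*63 = -135*63 = -8505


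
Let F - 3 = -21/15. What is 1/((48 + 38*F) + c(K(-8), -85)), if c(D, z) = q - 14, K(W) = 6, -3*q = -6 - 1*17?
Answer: 15/1537 ≈ 0.0097593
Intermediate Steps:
F = 8/5 (F = 3 - 21/15 = 3 - 21*1/15 = 3 - 7/5 = 8/5 ≈ 1.6000)
q = 23/3 (q = -(-6 - 1*17)/3 = -(-6 - 17)/3 = -1/3*(-23) = 23/3 ≈ 7.6667)
c(D, z) = -19/3 (c(D, z) = 23/3 - 14 = -19/3)
1/((48 + 38*F) + c(K(-8), -85)) = 1/((48 + 38*(8/5)) - 19/3) = 1/((48 + 304/5) - 19/3) = 1/(544/5 - 19/3) = 1/(1537/15) = 15/1537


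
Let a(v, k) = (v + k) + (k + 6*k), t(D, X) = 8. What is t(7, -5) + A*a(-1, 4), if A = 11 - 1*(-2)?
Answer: 411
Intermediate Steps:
A = 13 (A = 11 + 2 = 13)
a(v, k) = v + 8*k (a(v, k) = (k + v) + 7*k = v + 8*k)
t(7, -5) + A*a(-1, 4) = 8 + 13*(-1 + 8*4) = 8 + 13*(-1 + 32) = 8 + 13*31 = 8 + 403 = 411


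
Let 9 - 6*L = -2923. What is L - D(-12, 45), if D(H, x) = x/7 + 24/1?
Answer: 9623/21 ≈ 458.24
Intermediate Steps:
L = 1466/3 (L = 3/2 - ⅙*(-2923) = 3/2 + 2923/6 = 1466/3 ≈ 488.67)
D(H, x) = 24 + x/7 (D(H, x) = x*(⅐) + 24*1 = x/7 + 24 = 24 + x/7)
L - D(-12, 45) = 1466/3 - (24 + (⅐)*45) = 1466/3 - (24 + 45/7) = 1466/3 - 1*213/7 = 1466/3 - 213/7 = 9623/21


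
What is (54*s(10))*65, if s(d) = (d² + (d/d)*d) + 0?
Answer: 386100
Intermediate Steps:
s(d) = d + d² (s(d) = (d² + 1*d) + 0 = (d² + d) + 0 = (d + d²) + 0 = d + d²)
(54*s(10))*65 = (54*(10*(1 + 10)))*65 = (54*(10*11))*65 = (54*110)*65 = 5940*65 = 386100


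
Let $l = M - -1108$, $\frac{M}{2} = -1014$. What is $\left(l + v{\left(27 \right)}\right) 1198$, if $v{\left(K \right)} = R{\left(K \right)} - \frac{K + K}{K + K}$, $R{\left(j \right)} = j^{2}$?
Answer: $-230016$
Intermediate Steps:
$M = -2028$ ($M = 2 \left(-1014\right) = -2028$)
$l = -920$ ($l = -2028 - -1108 = -2028 + 1108 = -920$)
$v{\left(K \right)} = -1 + K^{2}$ ($v{\left(K \right)} = K^{2} - \frac{K + K}{K + K} = K^{2} - \frac{2 K}{2 K} = K^{2} - 2 K \frac{1}{2 K} = K^{2} - 1 = -1 + K^{2}$)
$\left(l + v{\left(27 \right)}\right) 1198 = \left(-920 - \left(1 - 27^{2}\right)\right) 1198 = \left(-920 + \left(-1 + 729\right)\right) 1198 = \left(-920 + 728\right) 1198 = \left(-192\right) 1198 = -230016$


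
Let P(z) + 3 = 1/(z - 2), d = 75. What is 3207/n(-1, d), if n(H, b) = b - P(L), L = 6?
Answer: 12828/311 ≈ 41.248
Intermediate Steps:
P(z) = -3 + 1/(-2 + z) (P(z) = -3 + 1/(z - 2) = -3 + 1/(-2 + z))
n(H, b) = 11/4 + b (n(H, b) = b - (7 - 3*6)/(-2 + 6) = b - (7 - 18)/4 = b - (-11)/4 = b - 1*(-11/4) = b + 11/4 = 11/4 + b)
3207/n(-1, d) = 3207/(11/4 + 75) = 3207/(311/4) = 3207*(4/311) = 12828/311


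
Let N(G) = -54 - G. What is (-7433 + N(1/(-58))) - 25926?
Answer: -1937953/58 ≈ -33413.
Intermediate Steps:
(-7433 + N(1/(-58))) - 25926 = (-7433 + (-54 - 1/(-58))) - 25926 = (-7433 + (-54 - 1*(-1/58))) - 25926 = (-7433 + (-54 + 1/58)) - 25926 = (-7433 - 3131/58) - 25926 = -434245/58 - 25926 = -1937953/58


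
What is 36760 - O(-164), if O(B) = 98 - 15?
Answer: 36677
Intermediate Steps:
O(B) = 83
36760 - O(-164) = 36760 - 1*83 = 36760 - 83 = 36677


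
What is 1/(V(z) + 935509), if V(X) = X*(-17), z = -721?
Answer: 1/947766 ≈ 1.0551e-6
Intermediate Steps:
V(X) = -17*X
1/(V(z) + 935509) = 1/(-17*(-721) + 935509) = 1/(12257 + 935509) = 1/947766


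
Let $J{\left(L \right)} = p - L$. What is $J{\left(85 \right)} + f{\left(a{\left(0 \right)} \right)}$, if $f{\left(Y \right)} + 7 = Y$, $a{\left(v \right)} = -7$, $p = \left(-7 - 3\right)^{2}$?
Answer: $1$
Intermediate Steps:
$p = 100$ ($p = \left(-10\right)^{2} = 100$)
$f{\left(Y \right)} = -7 + Y$
$J{\left(L \right)} = 100 - L$
$J{\left(85 \right)} + f{\left(a{\left(0 \right)} \right)} = \left(100 - 85\right) - 14 = 15 - 14 = 1$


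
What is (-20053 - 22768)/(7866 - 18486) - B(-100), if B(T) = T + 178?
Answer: -785539/10620 ≈ -73.968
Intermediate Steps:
B(T) = 178 + T
(-20053 - 22768)/(7866 - 18486) - B(-100) = (-20053 - 22768)/(7866 - 18486) - (178 - 100) = -42821/(-10620) - 1*78 = -42821*(-1/10620) - 78 = 42821/10620 - 78 = -785539/10620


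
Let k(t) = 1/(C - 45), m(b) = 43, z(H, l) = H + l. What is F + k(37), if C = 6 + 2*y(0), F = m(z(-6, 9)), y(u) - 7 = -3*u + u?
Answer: 1074/25 ≈ 42.960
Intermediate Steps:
y(u) = 7 - 2*u (y(u) = 7 + (-3*u + u) = 7 - 2*u)
F = 43
C = 20 (C = 6 + 2*(7 - 2*0) = 6 + 2*(7 + 0) = 6 + 2*7 = 6 + 14 = 20)
k(t) = -1/25 (k(t) = 1/(20 - 45) = 1/(-25) = -1/25)
F + k(37) = 43 - 1/25 = 1074/25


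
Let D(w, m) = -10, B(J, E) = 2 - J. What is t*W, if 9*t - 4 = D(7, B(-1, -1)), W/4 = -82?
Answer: 656/3 ≈ 218.67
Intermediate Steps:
W = -328 (W = 4*(-82) = -328)
t = -2/3 (t = 4/9 + (1/9)*(-10) = 4/9 - 10/9 = -2/3 ≈ -0.66667)
t*W = -2/3*(-328) = 656/3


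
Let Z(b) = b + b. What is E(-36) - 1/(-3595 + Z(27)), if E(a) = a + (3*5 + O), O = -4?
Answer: -88524/3541 ≈ -25.000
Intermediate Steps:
Z(b) = 2*b
E(a) = 11 + a (E(a) = a + (3*5 - 4) = a + (15 - 4) = a + 11 = 11 + a)
E(-36) - 1/(-3595 + Z(27)) = (11 - 36) - 1/(-3595 + 2*27) = -25 - 1/(-3595 + 54) = -25 - 1/(-3541) = -25 - 1*(-1/3541) = -25 + 1/3541 = -88524/3541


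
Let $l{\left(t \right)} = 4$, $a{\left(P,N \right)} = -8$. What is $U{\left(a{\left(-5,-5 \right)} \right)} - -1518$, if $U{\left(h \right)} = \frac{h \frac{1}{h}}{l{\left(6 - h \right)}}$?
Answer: $\frac{6073}{4} \approx 1518.3$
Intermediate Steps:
$U{\left(h \right)} = \frac{1}{4}$ ($U{\left(h \right)} = \frac{h \frac{1}{h}}{4} = 1 \cdot \frac{1}{4} = \frac{1}{4}$)
$U{\left(a{\left(-5,-5 \right)} \right)} - -1518 = \frac{1}{4} - -1518 = \frac{1}{4} + 1518 = \frac{6073}{4}$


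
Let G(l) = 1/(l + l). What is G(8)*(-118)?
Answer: -59/8 ≈ -7.3750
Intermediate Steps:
G(l) = 1/(2*l)
G(8)*(-118) = ((½)/8)*(-118) = ((½)*(⅛))*(-118) = (1/16)*(-118) = -59/8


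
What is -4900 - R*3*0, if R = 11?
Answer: -4900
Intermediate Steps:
-4900 - R*3*0 = -4900 - 11*3*0 = -4900 - 33*0 = -4900 - 1*0 = -4900 + 0 = -4900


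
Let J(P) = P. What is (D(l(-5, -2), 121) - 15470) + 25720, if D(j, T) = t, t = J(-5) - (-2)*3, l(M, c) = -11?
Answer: 10251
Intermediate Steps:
t = 1 (t = -5 - (-2)*3 = -5 - 1*(-6) = -5 + 6 = 1)
D(j, T) = 1
(D(l(-5, -2), 121) - 15470) + 25720 = (1 - 15470) + 25720 = -15469 + 25720 = 10251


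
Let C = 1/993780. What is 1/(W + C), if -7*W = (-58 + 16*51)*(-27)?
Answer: 6956460/20338701487 ≈ 0.00034203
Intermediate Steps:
C = 1/993780 ≈ 1.0063e-6
W = 20466/7 (W = -(-58 + 16*51)*(-27)/7 = -(-58 + 816)*(-27)/7 = -758*(-27)/7 = -1/7*(-20466) = 20466/7 ≈ 2923.7)
1/(W + C) = 1/(20466/7 + 1/993780) = 1/(20338701487/6956460) = 6956460/20338701487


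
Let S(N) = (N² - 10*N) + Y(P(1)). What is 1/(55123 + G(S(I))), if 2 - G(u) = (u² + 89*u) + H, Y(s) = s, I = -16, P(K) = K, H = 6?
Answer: -1/155883 ≈ -6.4151e-6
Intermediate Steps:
S(N) = 1 + N² - 10*N (S(N) = (N² - 10*N) + 1 = 1 + N² - 10*N)
G(u) = -4 - u² - 89*u (G(u) = 2 - ((u² + 89*u) + 6) = 2 - (6 + u² + 89*u) = 2 + (-6 - u² - 89*u) = -4 - u² - 89*u)
1/(55123 + G(S(I))) = 1/(55123 + (-4 - (1 + (-16)² - 10*(-16))² - 89*(1 + (-16)² - 10*(-16)))) = 1/(55123 + (-4 - (1 + 256 + 160)² - 89*(1 + 256 + 160))) = 1/(55123 + (-4 - 1*417² - 89*417)) = 1/(55123 + (-4 - 1*173889 - 37113)) = 1/(55123 + (-4 - 173889 - 37113)) = 1/(55123 - 211006) = 1/(-155883) = -1/155883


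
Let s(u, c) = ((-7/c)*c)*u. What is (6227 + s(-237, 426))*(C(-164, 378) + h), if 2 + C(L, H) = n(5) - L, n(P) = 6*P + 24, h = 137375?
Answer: 1085042626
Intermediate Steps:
s(u, c) = -7*u
n(P) = 24 + 6*P
C(L, H) = 52 - L (C(L, H) = -2 + ((24 + 6*5) - L) = -2 + ((24 + 30) - L) = -2 + (54 - L) = 52 - L)
(6227 + s(-237, 426))*(C(-164, 378) + h) = (6227 - 7*(-237))*((52 - 1*(-164)) + 137375) = (6227 + 1659)*((52 + 164) + 137375) = 7886*(216 + 137375) = 7886*137591 = 1085042626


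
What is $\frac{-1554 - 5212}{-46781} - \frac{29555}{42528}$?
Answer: $- \frac{1094868007}{1989502368} \approx -0.55032$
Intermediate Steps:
$\frac{-1554 - 5212}{-46781} - \frac{29555}{42528} = \left(-1554 - 5212\right) \left(- \frac{1}{46781}\right) - \frac{29555}{42528} = \left(-6766\right) \left(- \frac{1}{46781}\right) - \frac{29555}{42528} = \frac{6766}{46781} - \frac{29555}{42528} = - \frac{1094868007}{1989502368}$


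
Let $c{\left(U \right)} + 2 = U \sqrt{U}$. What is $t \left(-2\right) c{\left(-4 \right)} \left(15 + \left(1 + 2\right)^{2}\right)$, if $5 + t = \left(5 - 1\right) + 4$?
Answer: $288 + 1152 i \approx 288.0 + 1152.0 i$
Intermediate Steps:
$c{\left(U \right)} = -2 + U^{\frac{3}{2}}$ ($c{\left(U \right)} = -2 + U \sqrt{U} = -2 + U^{\frac{3}{2}}$)
$t = 3$ ($t = -5 + \left(\left(5 - 1\right) + 4\right) = -5 + \left(4 + 4\right) = -5 + 8 = 3$)
$t \left(-2\right) c{\left(-4 \right)} \left(15 + \left(1 + 2\right)^{2}\right) = 3 \left(-2\right) \left(-2 + \left(-4\right)^{\frac{3}{2}}\right) \left(15 + \left(1 + 2\right)^{2}\right) = - 6 \left(-2 - 8 i\right) \left(15 + 3^{2}\right) = \left(12 + 48 i\right) \left(15 + 9\right) = \left(12 + 48 i\right) 24 = 288 + 1152 i$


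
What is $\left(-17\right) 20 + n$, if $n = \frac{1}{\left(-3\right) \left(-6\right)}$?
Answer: $- \frac{6119}{18} \approx -339.94$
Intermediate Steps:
$n = \frac{1}{18} \approx 0.055556$
$\left(-17\right) 20 + n = \left(-17\right) 20 + \frac{1}{18} = -340 + \frac{1}{18} = - \frac{6119}{18}$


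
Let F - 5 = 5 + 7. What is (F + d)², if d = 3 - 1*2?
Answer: 324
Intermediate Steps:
d = 1 (d = 3 - 2 = 1)
F = 17 (F = 5 + (5 + 7) = 5 + 12 = 17)
(F + d)² = (17 + 1)² = 18² = 324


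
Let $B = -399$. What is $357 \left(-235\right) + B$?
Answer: $-84294$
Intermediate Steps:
$357 \left(-235\right) + B = 357 \left(-235\right) - 399 = -83895 - 399 = -84294$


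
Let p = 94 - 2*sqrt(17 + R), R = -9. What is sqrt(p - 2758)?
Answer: 2*sqrt(-666 - sqrt(2)) ≈ 51.669*I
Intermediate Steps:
p = 94 - 4*sqrt(2) (p = 94 - 2*sqrt(17 - 9) = 94 - 4*sqrt(2) ≈ 88.343)
sqrt(p - 2758) = sqrt((94 - 4*sqrt(2)) - 2758) = sqrt(-2664 - 4*sqrt(2))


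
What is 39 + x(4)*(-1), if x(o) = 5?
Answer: 34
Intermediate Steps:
39 + x(4)*(-1) = 39 + 5*(-1) = 39 - 5 = 34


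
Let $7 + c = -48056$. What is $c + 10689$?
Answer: $-37374$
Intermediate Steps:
$c = -48063$ ($c = -7 - 48056 = -48063$)
$c + 10689 = -48063 + 10689 = -37374$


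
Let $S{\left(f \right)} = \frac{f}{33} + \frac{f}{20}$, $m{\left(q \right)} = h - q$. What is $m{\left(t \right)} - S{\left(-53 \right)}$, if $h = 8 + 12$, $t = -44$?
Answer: $\frac{45049}{660} \approx 68.256$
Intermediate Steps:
$h = 20$
$m{\left(q \right)} = 20 - q$
$S{\left(f \right)} = \frac{53 f}{660}$ ($S{\left(f \right)} = f \frac{1}{33} + f \frac{1}{20} = \frac{f}{33} + \frac{f}{20} = \frac{53 f}{660}$)
$m{\left(t \right)} - S{\left(-53 \right)} = \left(20 - -44\right) - \frac{53}{660} \left(-53\right) = \left(20 + 44\right) - - \frac{2809}{660} = 64 + \frac{2809}{660} = \frac{45049}{660}$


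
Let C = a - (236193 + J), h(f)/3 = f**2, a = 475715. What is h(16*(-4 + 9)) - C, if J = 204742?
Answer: -15580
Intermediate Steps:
h(f) = 3*f**2
C = 34780 (C = 475715 - (236193 + 204742) = 475715 - 1*440935 = 475715 - 440935 = 34780)
h(16*(-4 + 9)) - C = 3*(16*(-4 + 9))**2 - 1*34780 = 3*(16*5)**2 - 34780 = 3*80**2 - 34780 = 3*6400 - 34780 = 19200 - 34780 = -15580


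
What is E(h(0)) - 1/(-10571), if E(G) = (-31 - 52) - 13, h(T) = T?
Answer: -1014815/10571 ≈ -96.000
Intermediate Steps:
E(G) = -96 (E(G) = -83 - 13 = -96)
E(h(0)) - 1/(-10571) = -96 - 1/(-10571) = -96 - 1*(-1/10571) = -96 + 1/10571 = -1014815/10571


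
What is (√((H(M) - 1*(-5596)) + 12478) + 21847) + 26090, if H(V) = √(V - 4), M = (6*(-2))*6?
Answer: 47937 + √(18074 + 2*I*√19) ≈ 48071.0 + 0.032423*I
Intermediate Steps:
M = -72 (M = -12*6 = -72)
H(V) = √(-4 + V)
(√((H(M) - 1*(-5596)) + 12478) + 21847) + 26090 = (√((√(-4 - 72) - 1*(-5596)) + 12478) + 21847) + 26090 = (√((√(-76) + 5596) + 12478) + 21847) + 26090 = (√((2*I*√19 + 5596) + 12478) + 21847) + 26090 = (√((5596 + 2*I*√19) + 12478) + 21847) + 26090 = (√(18074 + 2*I*√19) + 21847) + 26090 = (21847 + √(18074 + 2*I*√19)) + 26090 = 47937 + √(18074 + 2*I*√19)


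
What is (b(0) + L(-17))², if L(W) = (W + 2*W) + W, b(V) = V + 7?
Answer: 3721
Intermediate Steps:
b(V) = 7 + V
L(W) = 4*W (L(W) = 3*W + W = 4*W)
(b(0) + L(-17))² = ((7 + 0) + 4*(-17))² = (7 - 68)² = (-61)² = 3721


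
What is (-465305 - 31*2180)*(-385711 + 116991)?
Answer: 143196857200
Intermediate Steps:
(-465305 - 31*2180)*(-385711 + 116991) = (-465305 - 67580)*(-268720) = -532885*(-268720) = 143196857200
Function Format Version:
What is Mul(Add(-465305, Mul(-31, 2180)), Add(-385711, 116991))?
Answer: 143196857200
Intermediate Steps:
Mul(Add(-465305, Mul(-31, 2180)), Add(-385711, 116991)) = Mul(Add(-465305, -67580), -268720) = Mul(-532885, -268720) = 143196857200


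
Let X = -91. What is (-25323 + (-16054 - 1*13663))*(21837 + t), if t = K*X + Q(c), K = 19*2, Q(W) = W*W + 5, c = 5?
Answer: -1013231360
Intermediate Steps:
Q(W) = 5 + W² (Q(W) = W² + 5 = 5 + W²)
K = 38
t = -3428 (t = 38*(-91) + (5 + 5²) = -3458 + (5 + 25) = -3458 + 30 = -3428)
(-25323 + (-16054 - 1*13663))*(21837 + t) = (-25323 + (-16054 - 1*13663))*(21837 - 3428) = (-25323 + (-16054 - 13663))*18409 = (-25323 - 29717)*18409 = -55040*18409 = -1013231360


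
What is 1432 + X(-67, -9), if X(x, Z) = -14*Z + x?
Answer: 1491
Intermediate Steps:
X(x, Z) = x - 14*Z
1432 + X(-67, -9) = 1432 + (-67 - 14*(-9)) = 1432 + (-67 + 126) = 1432 + 59 = 1491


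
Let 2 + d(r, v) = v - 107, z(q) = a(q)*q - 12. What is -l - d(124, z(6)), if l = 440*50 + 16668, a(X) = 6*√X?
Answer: -38547 - 36*√6 ≈ -38635.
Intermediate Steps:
z(q) = -12 + 6*q^(3/2) (z(q) = (6*√q)*q - 12 = 6*q^(3/2) - 12 = -12 + 6*q^(3/2))
d(r, v) = -109 + v (d(r, v) = -2 + (v - 107) = -2 + (-107 + v) = -109 + v)
l = 38668 (l = 22000 + 16668 = 38668)
-l - d(124, z(6)) = -1*38668 - (-109 + (-12 + 6*6^(3/2))) = -38668 - (-109 + (-12 + 6*(6*√6))) = -38668 - (-109 + (-12 + 36*√6)) = -38668 - (-121 + 36*√6) = -38668 + (121 - 36*√6) = -38547 - 36*√6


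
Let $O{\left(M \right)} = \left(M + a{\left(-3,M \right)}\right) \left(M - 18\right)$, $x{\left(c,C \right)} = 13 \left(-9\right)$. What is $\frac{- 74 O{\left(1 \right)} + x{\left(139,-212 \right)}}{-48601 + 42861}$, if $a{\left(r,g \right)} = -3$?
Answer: $\frac{2633}{5740} \approx 0.45871$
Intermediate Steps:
$x{\left(c,C \right)} = -117$
$O{\left(M \right)} = \left(-18 + M\right) \left(-3 + M\right)$ ($O{\left(M \right)} = \left(M - 3\right) \left(M - 18\right) = \left(-3 + M\right) \left(-18 + M\right) = \left(-18 + M\right) \left(-3 + M\right)$)
$\frac{- 74 O{\left(1 \right)} + x{\left(139,-212 \right)}}{-48601 + 42861} = \frac{- 74 \left(54 + 1^{2} - 21\right) - 117}{-48601 + 42861} = \frac{- 74 \left(54 + 1 - 21\right) - 117}{-5740} = \left(\left(-74\right) 34 - 117\right) \left(- \frac{1}{5740}\right) = \left(-2516 - 117\right) \left(- \frac{1}{5740}\right) = \left(-2633\right) \left(- \frac{1}{5740}\right) = \frac{2633}{5740}$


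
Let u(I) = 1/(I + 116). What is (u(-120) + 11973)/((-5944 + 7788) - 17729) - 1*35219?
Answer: -2237863151/63540 ≈ -35220.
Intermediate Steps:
u(I) = 1/(116 + I)
(u(-120) + 11973)/((-5944 + 7788) - 17729) - 1*35219 = (1/(116 - 120) + 11973)/((-5944 + 7788) - 17729) - 1*35219 = (1/(-4) + 11973)/(1844 - 17729) - 35219 = (-¼ + 11973)/(-15885) - 35219 = (47891/4)*(-1/15885) - 35219 = -47891/63540 - 35219 = -2237863151/63540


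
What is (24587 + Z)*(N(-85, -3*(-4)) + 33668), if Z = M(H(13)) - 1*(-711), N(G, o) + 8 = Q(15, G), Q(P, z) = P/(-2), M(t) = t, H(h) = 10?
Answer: 851677470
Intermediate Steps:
Q(P, z) = -P/2 (Q(P, z) = P*(-1/2) = -P/2)
N(G, o) = -31/2 (N(G, o) = -8 - 1/2*15 = -8 - 15/2 = -31/2)
Z = 721 (Z = 10 - 1*(-711) = 10 + 711 = 721)
(24587 + Z)*(N(-85, -3*(-4)) + 33668) = (24587 + 721)*(-31/2 + 33668) = 25308*(67305/2) = 851677470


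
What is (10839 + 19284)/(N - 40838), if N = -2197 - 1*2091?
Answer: -3347/5014 ≈ -0.66753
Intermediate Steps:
N = -4288 (N = -2197 - 2091 = -4288)
(10839 + 19284)/(N - 40838) = (10839 + 19284)/(-4288 - 40838) = 30123/(-45126) = 30123*(-1/45126) = -3347/5014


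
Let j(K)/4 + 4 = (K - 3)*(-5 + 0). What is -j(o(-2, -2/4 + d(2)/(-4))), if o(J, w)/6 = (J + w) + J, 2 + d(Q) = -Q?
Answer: -464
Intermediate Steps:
d(Q) = -2 - Q
o(J, w) = 6*w + 12*J (o(J, w) = 6*((J + w) + J) = 6*(w + 2*J) = 6*w + 12*J)
j(K) = 44 - 20*K (j(K) = -16 + 4*((K - 3)*(-5 + 0)) = -16 + 4*((-3 + K)*(-5)) = -16 + 4*(15 - 5*K) = -16 + (60 - 20*K) = 44 - 20*K)
-j(o(-2, -2/4 + d(2)/(-4))) = -(44 - 20*(6*(-2/4 + (-2 - 1*2)/(-4)) + 12*(-2))) = -(44 - 20*(6*(-2*1/4 + (-2 - 2)*(-1/4)) - 24)) = -(44 - 20*(6*(-1/2 - 4*(-1/4)) - 24)) = -(44 - 20*(6*(-1/2 + 1) - 24)) = -(44 - 20*(6*(1/2) - 24)) = -(44 - 20*(3 - 24)) = -(44 - 20*(-21)) = -(44 + 420) = -1*464 = -464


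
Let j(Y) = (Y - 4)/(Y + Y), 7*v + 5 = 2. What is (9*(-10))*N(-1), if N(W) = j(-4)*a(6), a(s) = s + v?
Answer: -3510/7 ≈ -501.43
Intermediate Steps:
v = -3/7 (v = -5/7 + (1/7)*2 = -5/7 + 2/7 = -3/7 ≈ -0.42857)
a(s) = -3/7 + s (a(s) = s - 3/7 = -3/7 + s)
j(Y) = (-4 + Y)/(2*Y) (j(Y) = (-4 + Y)/((2*Y)) = (-4 + Y)*(1/(2*Y)) = (-4 + Y)/(2*Y))
N(W) = 39/7 (N(W) = ((1/2)*(-4 - 4)/(-4))*(-3/7 + 6) = ((1/2)*(-1/4)*(-8))*(39/7) = 1*(39/7) = 39/7)
(9*(-10))*N(-1) = (9*(-10))*(39/7) = -90*39/7 = -3510/7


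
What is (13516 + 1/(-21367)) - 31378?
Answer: -381657355/21367 ≈ -17862.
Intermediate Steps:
(13516 + 1/(-21367)) - 31378 = (13516 - 1/21367) - 31378 = 288796371/21367 - 31378 = -381657355/21367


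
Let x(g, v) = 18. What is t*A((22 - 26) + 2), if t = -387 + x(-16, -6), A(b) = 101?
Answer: -37269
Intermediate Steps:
t = -369 (t = -387 + 18 = -369)
t*A((22 - 26) + 2) = -369*101 = -37269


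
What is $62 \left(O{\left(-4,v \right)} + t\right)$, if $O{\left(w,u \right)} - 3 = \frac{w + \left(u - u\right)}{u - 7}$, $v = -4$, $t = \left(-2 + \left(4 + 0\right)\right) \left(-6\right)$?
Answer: $- \frac{5890}{11} \approx -535.45$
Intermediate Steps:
$t = -12$ ($t = \left(-2 + 4\right) \left(-6\right) = 2 \left(-6\right) = -12$)
$O{\left(w,u \right)} = 3 + \frac{w}{-7 + u}$ ($O{\left(w,u \right)} = 3 + \frac{w + \left(u - u\right)}{u - 7} = 3 + \frac{w + 0}{-7 + u} = 3 + \frac{w}{-7 + u}$)
$62 \left(O{\left(-4,v \right)} + t\right) = 62 \left(\frac{-21 - 4 + 3 \left(-4\right)}{-7 - 4} - 12\right) = 62 \left(\frac{-21 - 4 - 12}{-11} - 12\right) = 62 \left(\left(- \frac{1}{11}\right) \left(-37\right) - 12\right) = 62 \left(\frac{37}{11} - 12\right) = 62 \left(- \frac{95}{11}\right) = - \frac{5890}{11}$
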